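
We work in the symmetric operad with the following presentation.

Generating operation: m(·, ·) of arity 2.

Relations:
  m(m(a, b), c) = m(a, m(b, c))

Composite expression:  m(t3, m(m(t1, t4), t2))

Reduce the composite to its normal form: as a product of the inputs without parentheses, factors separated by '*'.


The m-tree's shape is irrelevant; the t-reading-order decides.
m(t1, t4) flattens to t1 * t4
m(m(t1, t4), t2) flattens to t1 * t4 * t2
m(t3, m(m(t1, t4), t2)) flattens to t3 * t1 * t4 * t2

t3 * t1 * t4 * t2


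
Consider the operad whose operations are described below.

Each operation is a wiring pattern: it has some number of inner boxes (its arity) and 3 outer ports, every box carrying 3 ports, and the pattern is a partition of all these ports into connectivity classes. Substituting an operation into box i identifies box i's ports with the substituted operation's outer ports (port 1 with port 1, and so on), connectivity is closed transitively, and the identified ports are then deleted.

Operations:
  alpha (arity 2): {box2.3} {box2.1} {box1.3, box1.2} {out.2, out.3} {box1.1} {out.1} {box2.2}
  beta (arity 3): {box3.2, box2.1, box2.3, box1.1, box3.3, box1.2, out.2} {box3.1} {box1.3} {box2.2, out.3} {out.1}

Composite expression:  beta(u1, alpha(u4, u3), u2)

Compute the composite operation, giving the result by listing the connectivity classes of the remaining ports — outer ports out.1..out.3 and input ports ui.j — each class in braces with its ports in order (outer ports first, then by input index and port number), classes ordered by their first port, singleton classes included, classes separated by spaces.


{out.1} {out.2, out.3, u1.1, u1.2, u2.2, u2.3} {u1.3} {u2.1} {u3.1} {u3.2} {u3.3} {u4.1} {u4.2, u4.3}


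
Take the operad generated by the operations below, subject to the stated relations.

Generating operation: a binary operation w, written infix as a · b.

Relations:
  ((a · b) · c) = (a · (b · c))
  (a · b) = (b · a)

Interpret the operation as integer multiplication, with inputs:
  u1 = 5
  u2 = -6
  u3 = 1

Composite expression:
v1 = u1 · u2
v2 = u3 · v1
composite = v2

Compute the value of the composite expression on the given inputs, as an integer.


-30

(u1 · u2) = -30
(u3 · (u1 · u2)) = -30


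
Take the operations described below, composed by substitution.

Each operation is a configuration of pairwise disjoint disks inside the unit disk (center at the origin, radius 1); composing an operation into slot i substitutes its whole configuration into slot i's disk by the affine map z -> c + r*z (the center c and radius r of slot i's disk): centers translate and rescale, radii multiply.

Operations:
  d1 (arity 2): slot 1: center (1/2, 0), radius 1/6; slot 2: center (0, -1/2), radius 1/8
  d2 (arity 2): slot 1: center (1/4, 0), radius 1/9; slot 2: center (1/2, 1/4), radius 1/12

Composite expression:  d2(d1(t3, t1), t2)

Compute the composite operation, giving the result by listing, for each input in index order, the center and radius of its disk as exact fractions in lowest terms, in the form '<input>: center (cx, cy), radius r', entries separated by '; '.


t1: center (1/4, -1/18), radius 1/72; t2: center (1/2, 1/4), radius 1/12; t3: center (11/36, 0), radius 1/54

Each t-disk chains the slot maps above it in d2; radii multiply.
t3 passes through 2 substitutions, ending at center (11/36, 0), radius 1/54
t1 passes through 2 substitutions, ending at center (1/4, -1/18), radius 1/72
t2 passes through 1 substitution, ending at center (1/2, 1/4), radius 1/12


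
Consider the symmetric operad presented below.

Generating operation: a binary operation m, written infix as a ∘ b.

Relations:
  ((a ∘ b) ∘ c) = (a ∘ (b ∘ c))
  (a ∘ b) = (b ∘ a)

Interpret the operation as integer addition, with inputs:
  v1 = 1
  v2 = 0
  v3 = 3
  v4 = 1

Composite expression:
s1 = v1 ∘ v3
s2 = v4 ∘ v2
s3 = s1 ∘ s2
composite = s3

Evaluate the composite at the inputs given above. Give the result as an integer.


5

(v1 ∘ v3) = 4
(v4 ∘ v2) = 1
((v1 ∘ v3) ∘ (v4 ∘ v2)) = 5


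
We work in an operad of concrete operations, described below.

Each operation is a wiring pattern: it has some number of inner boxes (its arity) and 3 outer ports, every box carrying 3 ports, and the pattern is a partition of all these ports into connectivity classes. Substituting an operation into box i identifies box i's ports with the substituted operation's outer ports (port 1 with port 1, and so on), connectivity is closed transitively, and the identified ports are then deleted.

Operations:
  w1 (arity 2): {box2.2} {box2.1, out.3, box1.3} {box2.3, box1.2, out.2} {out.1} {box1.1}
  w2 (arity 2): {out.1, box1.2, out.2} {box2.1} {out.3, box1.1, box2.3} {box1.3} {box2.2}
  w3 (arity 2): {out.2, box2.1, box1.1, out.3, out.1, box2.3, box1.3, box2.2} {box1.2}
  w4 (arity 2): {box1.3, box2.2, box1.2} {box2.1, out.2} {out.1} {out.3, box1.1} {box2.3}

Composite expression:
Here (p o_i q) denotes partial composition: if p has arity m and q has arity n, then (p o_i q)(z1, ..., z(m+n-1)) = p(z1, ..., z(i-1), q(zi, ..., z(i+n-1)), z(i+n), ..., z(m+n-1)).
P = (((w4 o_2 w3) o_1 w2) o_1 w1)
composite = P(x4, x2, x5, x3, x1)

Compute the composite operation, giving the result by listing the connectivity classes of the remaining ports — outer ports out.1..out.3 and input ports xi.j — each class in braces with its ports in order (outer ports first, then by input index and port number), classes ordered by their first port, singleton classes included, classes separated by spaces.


{out.1} {out.2, out.3, x1.1, x1.2, x1.3, x2.3, x3.1, x3.3, x4.2, x5.3} {x2.1, x4.3} {x2.2} {x3.2} {x4.1} {x5.1} {x5.2}


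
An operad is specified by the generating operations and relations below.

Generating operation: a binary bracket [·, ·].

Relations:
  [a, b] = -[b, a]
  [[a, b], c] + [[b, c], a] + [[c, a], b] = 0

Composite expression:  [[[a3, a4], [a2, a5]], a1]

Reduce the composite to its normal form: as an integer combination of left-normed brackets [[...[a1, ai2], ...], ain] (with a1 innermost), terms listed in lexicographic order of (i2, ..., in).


[[[[a1, a2], a5], a3], a4] - [[[[a1, a2], a5], a4], a3] - [[[[a1, a3], a4], a2], a5] + [[[[a1, a3], a4], a5], a2] + [[[[a1, a4], a3], a2], a5] - [[[[a1, a4], a3], a5], a2] - [[[[a1, a5], a2], a3], a4] + [[[[a1, a5], a2], a4], a3]

Antisymmetry and Jacobi reduce to a1-anchored left-normed brackets.
Composite bracket: [[[a3, a4], [a2, a5]], a1]
Under [a, b] = ab - ba we get 16 signed associative words (2^4 = 16).
Coefficients come from the a1-initial words:
  the word a1a2a5a3a4 carries sign +1 and contributes +[[[[a1, a2], a5], a3], a4]
  the word a1a2a5a4a3 carries sign -1 and contributes -[[[[a1, a2], a5], a4], a3]
  the word a1a3a4a2a5 carries sign -1 and contributes -[[[[a1, a3], a4], a2], a5]
  the word a1a3a4a5a2 carries sign +1 and contributes +[[[[a1, a3], a4], a5], a2]
  the word a1a4a3a2a5 carries sign +1 and contributes +[[[[a1, a4], a3], a2], a5]
  the word a1a4a3a5a2 carries sign -1 and contributes -[[[[a1, a4], a3], a5], a2]
  the word a1a5a2a3a4 carries sign -1 and contributes -[[[[a1, a5], a2], a3], a4]
  the word a1a5a2a4a3 carries sign +1 and contributes +[[[[a1, a5], a2], a4], a3]


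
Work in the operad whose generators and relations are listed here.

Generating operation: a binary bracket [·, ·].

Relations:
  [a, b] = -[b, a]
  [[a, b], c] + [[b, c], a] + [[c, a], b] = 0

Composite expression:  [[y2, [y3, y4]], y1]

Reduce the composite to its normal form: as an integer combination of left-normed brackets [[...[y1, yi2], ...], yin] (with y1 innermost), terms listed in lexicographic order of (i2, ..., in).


Left-normed coefficients sit on the y1-initial expansion words.
Composite bracket: [[y2, [y3, y4]], y1]
Each bracket splits as ab - ba, giving 8 signed words (2^3 = 8).
Only words starting with y1 matter:
  the word y1y2y3y4 carries sign -1 and contributes -[[[y1, y2], y3], y4]
  the word y1y2y4y3 carries sign +1 and contributes +[[[y1, y2], y4], y3]
  the word y1y3y4y2 carries sign +1 and contributes +[[[y1, y3], y4], y2]
  the word y1y4y3y2 carries sign -1 and contributes -[[[y1, y4], y3], y2]

-[[[y1, y2], y3], y4] + [[[y1, y2], y4], y3] + [[[y1, y3], y4], y2] - [[[y1, y4], y3], y2]


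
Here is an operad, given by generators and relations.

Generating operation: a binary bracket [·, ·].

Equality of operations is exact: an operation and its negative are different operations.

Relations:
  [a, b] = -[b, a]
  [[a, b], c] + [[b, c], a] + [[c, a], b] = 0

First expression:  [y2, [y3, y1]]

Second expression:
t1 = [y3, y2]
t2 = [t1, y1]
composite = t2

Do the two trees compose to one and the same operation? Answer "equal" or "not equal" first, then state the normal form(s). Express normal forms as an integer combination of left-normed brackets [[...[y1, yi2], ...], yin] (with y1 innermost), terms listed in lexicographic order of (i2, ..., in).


not equal: they reduce to [[y1, y3], y2] and [[y1, y2], y3] - [[y1, y3], y2]

Normal form of the first expression: [[y1, y3], y2]
Normal form of the second expression: [[y1, y2], y3] - [[y1, y3], y2]
Different reductions; not equal.


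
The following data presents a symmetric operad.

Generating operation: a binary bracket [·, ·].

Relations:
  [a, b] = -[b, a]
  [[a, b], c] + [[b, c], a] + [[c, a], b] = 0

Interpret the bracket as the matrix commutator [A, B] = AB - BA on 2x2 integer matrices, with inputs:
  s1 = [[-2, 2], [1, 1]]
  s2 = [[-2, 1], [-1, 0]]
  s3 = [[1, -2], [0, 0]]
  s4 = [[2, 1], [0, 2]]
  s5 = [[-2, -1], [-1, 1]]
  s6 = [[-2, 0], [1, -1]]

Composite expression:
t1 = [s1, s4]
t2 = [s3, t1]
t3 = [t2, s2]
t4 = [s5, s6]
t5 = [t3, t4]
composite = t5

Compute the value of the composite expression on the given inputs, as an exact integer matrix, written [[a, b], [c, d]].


[s1, s4] = [[-1, -3], [0, 1]]
[s3, [s1, s4]] = [[0, -7], [0, 0]]
[[s3, [s1, s4]], s2] = [[7, -14], [0, -7]]
[s5, s6] = [[-1, -1], [4, 1]]
[[[s3, [s1, s4]], s2], [s5, s6]] = [[-56, -42], [-56, 56]]

[[-56, -42], [-56, 56]]


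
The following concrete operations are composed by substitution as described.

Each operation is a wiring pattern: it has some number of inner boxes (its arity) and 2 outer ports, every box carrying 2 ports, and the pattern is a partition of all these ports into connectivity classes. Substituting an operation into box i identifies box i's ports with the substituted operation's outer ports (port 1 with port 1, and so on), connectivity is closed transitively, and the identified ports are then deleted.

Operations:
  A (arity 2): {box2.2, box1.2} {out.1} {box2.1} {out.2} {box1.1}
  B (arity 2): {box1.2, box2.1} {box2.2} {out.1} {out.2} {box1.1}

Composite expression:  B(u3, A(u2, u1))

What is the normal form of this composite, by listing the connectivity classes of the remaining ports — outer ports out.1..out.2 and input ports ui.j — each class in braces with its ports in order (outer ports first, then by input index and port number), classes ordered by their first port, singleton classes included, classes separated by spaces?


{out.1} {out.2} {u1.1} {u1.2, u2.2} {u2.1} {u3.1} {u3.2}

Connectivity passes through glued B-boundaries; trace each wire chain.
through A, on inputs (u2, u1): {out.1} {out.2} {u1.1} {u1.2, u2.2} {u2.1} (out.j = stage outer ports)
through B, on inputs (u3, u2, u1): {out.1} {out.2} {u1.1} {u1.2, u2.2} {u2.1} {u3.1} {u3.2} (out.j = stage outer ports)


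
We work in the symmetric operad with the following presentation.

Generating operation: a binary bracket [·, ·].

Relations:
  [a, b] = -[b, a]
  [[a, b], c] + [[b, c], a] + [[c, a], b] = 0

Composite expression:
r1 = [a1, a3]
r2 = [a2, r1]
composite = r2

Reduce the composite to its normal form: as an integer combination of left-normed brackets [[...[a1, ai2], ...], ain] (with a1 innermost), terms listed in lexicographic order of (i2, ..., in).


Antisymmetry and Jacobi reduce to a1-anchored left-normed brackets.
Composite bracket: [a2, [a1, a3]]
Full expansion: 4 signed words from ab - ba (2^2 = 4).
Coefficients come from the a1-initial words:
  the word a1a3a2 carries sign -1 and contributes -[[a1, a3], a2]

-[[a1, a3], a2]


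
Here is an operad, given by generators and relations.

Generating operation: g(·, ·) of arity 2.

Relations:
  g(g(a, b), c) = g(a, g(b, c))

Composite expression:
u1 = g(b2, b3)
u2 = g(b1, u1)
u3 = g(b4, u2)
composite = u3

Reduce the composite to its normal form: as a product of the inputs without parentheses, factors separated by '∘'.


Associativity of g dissolves the nesting; only the b-input order survives.
g(b2, b3) linearizes to b2 ∘ b3
g(b1, g(b2, b3)) linearizes to b1 ∘ b2 ∘ b3
g(b4, g(b1, g(b2, b3))) linearizes to b4 ∘ b1 ∘ b2 ∘ b3

b4 ∘ b1 ∘ b2 ∘ b3


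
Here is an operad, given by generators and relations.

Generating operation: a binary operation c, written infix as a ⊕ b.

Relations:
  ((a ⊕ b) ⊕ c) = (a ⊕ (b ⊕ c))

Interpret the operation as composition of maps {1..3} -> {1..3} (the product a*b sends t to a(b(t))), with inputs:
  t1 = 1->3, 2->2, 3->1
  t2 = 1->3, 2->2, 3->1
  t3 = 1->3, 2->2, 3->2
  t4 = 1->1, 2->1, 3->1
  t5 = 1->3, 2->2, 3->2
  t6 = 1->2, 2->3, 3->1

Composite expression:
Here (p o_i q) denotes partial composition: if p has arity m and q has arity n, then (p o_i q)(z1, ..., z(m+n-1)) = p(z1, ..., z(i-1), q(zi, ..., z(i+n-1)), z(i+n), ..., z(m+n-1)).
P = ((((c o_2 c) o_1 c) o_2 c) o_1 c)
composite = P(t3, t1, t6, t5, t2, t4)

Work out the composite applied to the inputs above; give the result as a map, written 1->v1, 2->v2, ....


1->3, 2->3, 3->3

(t3 ⊕ t1) = 1->2, 2->2, 3->3
(t6 ⊕ t5) = 1->1, 2->3, 3->3
((t3 ⊕ t1) ⊕ (t6 ⊕ t5)) = 1->2, 2->3, 3->3
(t2 ⊕ t4) = 1->3, 2->3, 3->3
(((t3 ⊕ t1) ⊕ (t6 ⊕ t5)) ⊕ (t2 ⊕ t4)) = 1->3, 2->3, 3->3


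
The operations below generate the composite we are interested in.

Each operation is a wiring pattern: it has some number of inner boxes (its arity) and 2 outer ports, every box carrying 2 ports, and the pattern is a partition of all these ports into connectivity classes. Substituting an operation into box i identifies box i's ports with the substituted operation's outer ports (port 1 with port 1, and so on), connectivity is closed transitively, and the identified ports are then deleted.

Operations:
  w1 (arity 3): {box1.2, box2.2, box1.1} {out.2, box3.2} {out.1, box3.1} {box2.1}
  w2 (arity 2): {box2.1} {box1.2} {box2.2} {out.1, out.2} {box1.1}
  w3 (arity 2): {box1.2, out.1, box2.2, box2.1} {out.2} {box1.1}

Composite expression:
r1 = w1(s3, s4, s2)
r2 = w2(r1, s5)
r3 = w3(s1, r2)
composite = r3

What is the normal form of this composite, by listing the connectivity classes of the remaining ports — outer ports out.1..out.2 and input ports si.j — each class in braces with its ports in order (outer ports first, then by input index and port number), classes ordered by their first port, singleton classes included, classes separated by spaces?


{out.1, s1.2} {out.2} {s1.1} {s2.1} {s2.2} {s3.1, s3.2, s4.2} {s4.1} {s5.1} {s5.2}

Two ports join when wires chain via w3-identified ports.
through w1, on inputs (s3, s4, s2): {out.1, s2.1} {out.2, s2.2} {s3.1, s3.2, s4.2} {s4.1} (out.j = stage outer ports)
through w2, on inputs (s3, s4, s2, s5): {out.1, out.2} {s2.1} {s2.2} {s3.1, s3.2, s4.2} {s4.1} {s5.1} {s5.2} (out.j = stage outer ports)
through w3, on inputs (s1, s3, s4, s2, s5): {out.1, s1.2} {out.2} {s1.1} {s2.1} {s2.2} {s3.1, s3.2, s4.2} {s4.1} {s5.1} {s5.2} (out.j = stage outer ports)


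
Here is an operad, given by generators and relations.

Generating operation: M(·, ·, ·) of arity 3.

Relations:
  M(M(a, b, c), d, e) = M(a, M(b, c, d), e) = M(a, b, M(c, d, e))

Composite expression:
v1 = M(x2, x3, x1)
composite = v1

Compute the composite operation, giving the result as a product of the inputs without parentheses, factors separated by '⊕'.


Associativity of M dissolves the nesting; only the x-input order survives.
M(x2, x3, x1) unparenthesizes to x2 ⊕ x3 ⊕ x1

x2 ⊕ x3 ⊕ x1


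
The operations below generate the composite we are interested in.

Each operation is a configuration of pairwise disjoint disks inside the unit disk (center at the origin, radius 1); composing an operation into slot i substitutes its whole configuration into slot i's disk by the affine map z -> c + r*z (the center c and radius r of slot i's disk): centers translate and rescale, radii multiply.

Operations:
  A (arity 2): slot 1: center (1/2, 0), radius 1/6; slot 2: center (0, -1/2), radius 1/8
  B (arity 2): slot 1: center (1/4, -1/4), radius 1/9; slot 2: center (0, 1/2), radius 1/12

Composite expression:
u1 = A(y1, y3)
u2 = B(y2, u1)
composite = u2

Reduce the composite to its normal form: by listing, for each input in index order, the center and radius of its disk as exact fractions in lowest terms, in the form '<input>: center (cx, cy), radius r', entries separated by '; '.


y1: center (1/24, 1/2), radius 1/72; y2: center (1/4, -1/4), radius 1/9; y3: center (0, 11/24), radius 1/96

Only the slot chain above each y matters under B; compose those maps.
for y2, the 1-step affine chain lands on center (1/4, -1/4), radius 1/9
for y1, the 2-step affine chain lands on center (1/24, 1/2), radius 1/72
for y3, the 2-step affine chain lands on center (0, 11/24), radius 1/96


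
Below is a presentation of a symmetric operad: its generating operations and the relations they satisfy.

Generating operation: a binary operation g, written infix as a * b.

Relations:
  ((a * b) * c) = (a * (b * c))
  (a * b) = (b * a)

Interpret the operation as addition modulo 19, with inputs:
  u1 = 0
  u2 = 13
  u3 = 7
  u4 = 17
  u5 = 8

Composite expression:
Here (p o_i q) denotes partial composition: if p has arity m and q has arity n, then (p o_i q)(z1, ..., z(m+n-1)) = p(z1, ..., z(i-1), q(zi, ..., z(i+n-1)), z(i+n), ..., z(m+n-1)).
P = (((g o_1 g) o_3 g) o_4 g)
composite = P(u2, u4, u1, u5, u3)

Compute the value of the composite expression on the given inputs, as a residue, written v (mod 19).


7 (mod 19)

(u2 * u4) = 11
(u5 * u3) = 15
(u1 * (u5 * u3)) = 15
((u2 * u4) * (u1 * (u5 * u3))) = 7


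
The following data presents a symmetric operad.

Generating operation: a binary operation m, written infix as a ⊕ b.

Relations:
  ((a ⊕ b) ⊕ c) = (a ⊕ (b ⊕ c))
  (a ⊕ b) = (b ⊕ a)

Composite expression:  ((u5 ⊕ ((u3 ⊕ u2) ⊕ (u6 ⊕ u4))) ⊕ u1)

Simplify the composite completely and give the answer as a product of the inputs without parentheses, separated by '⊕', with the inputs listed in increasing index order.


u1 ⊕ u2 ⊕ u3 ⊕ u4 ⊕ u5 ⊕ u6

Key point: m commutes, so take the u-inputs in any fixed order.
(u3 ⊕ u2) spells out as u3 ⊕ u2
(u6 ⊕ u4) spells out as u6 ⊕ u4
((u3 ⊕ u2) ⊕ (u6 ⊕ u4)) spells out as u3 ⊕ u2 ⊕ u6 ⊕ u4
(u5 ⊕ ((u3 ⊕ u2) ⊕ (u6 ⊕ u4))) spells out as u5 ⊕ u3 ⊕ u2 ⊕ u6 ⊕ u4
((u5 ⊕ ((u3 ⊕ u2) ⊕ (u6 ⊕ u4))) ⊕ u1) spells out as u5 ⊕ u3 ⊕ u2 ⊕ u6 ⊕ u4 ⊕ u1
the factors in increasing index order: u1 ⊕ u2 ⊕ u3 ⊕ u4 ⊕ u5 ⊕ u6


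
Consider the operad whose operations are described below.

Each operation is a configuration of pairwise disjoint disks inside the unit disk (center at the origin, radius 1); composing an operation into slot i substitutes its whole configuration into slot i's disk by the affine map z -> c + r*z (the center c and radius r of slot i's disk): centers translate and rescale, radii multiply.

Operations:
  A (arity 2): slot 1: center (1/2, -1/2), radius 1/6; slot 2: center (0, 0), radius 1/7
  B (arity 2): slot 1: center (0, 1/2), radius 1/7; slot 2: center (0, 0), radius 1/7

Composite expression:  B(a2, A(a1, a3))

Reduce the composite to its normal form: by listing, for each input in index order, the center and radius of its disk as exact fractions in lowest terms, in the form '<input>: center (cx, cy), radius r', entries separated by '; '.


a1: center (1/14, -1/14), radius 1/42; a2: center (0, 1/2), radius 1/7; a3: center (0, 0), radius 1/49

Only the slot chain above each a matters under B; compose those maps.
a2 passes through 1 substitution, ending at center (0, 1/2), radius 1/7
a1 passes through 2 substitutions, ending at center (1/14, -1/14), radius 1/42
a3 passes through 2 substitutions, ending at center (0, 0), radius 1/49


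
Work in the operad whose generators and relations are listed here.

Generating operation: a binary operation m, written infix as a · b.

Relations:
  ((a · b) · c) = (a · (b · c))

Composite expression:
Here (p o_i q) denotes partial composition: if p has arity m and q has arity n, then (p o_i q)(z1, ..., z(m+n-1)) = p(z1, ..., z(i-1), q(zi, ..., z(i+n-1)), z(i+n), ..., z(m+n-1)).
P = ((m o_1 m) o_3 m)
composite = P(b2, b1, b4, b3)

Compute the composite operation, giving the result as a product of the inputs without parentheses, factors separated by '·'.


All parenthesizations of m agree; list the b-inputs left to right.
(b2 · b1) flattens to b2 · b1
(b4 · b3) flattens to b4 · b3
((b2 · b1) · (b4 · b3)) flattens to b2 · b1 · b4 · b3

b2 · b1 · b4 · b3


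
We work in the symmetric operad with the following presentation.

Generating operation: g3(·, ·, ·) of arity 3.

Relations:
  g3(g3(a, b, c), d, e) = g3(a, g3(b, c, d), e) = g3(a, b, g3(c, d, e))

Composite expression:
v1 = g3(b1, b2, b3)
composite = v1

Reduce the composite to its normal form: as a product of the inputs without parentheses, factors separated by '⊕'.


b1 ⊕ b2 ⊕ b3

The g3-tree's shape is irrelevant; the b-reading-order decides.
g3(b1, b2, b3) spells out as b1 ⊕ b2 ⊕ b3


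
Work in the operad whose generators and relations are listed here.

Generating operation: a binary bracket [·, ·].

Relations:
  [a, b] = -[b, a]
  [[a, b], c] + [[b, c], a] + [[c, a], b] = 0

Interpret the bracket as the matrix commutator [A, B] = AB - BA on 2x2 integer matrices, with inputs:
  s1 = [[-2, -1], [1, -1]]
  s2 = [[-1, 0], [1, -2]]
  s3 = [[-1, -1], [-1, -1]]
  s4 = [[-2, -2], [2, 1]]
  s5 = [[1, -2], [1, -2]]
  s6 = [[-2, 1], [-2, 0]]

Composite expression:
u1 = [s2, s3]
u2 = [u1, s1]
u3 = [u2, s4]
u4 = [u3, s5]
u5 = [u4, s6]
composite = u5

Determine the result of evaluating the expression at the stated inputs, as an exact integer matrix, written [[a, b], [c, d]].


[s2, s3] = [[1, -1], [1, -1]]
[[s2, s3], s1] = [[0, -3], [-3, 0]]
[[[s2, s3], s1], s4] = [[-12, -9], [9, 12]]
[[[[s2, s3], s1], s4], s5] = [[9, 75], [51, -9]]
[[[[[s2, s3], s1], s4], s5], s6] = [[-201, 168], [-66, 201]]

[[-201, 168], [-66, 201]]


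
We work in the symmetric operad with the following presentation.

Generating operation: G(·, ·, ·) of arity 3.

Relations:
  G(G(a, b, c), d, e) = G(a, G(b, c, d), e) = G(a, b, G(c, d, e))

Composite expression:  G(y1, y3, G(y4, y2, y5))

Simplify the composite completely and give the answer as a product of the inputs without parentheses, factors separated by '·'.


All parenthesizations of G agree; list the y-inputs left to right.
G(y4, y2, y5) reduces to y4 · y2 · y5
G(y1, y3, G(y4, y2, y5)) reduces to y1 · y3 · y4 · y2 · y5

y1 · y3 · y4 · y2 · y5


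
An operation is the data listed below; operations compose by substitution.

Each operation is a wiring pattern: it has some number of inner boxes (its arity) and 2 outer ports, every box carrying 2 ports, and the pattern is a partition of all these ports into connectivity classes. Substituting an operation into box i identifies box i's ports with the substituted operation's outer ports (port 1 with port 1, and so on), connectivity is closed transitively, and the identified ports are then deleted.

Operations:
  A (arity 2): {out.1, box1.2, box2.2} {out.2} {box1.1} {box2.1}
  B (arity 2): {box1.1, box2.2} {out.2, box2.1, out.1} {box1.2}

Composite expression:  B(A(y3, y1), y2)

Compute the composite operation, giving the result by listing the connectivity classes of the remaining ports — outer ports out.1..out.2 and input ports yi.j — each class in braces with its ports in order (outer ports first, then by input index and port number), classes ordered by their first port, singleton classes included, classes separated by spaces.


{out.1, out.2, y2.1} {y1.1} {y1.2, y2.2, y3.2} {y3.1}

Substituting into B glues patterns; closure does the rest.
after A, the pattern on (y3, y1) reads {out.1, y1.2, y3.2} {out.2} {y1.1} {y3.1} (out.j = its outer ports)
after B, the pattern on (y3, y1, y2) reads {out.1, out.2, y2.1} {y1.1} {y1.2, y2.2, y3.2} {y3.1} (out.j = its outer ports)


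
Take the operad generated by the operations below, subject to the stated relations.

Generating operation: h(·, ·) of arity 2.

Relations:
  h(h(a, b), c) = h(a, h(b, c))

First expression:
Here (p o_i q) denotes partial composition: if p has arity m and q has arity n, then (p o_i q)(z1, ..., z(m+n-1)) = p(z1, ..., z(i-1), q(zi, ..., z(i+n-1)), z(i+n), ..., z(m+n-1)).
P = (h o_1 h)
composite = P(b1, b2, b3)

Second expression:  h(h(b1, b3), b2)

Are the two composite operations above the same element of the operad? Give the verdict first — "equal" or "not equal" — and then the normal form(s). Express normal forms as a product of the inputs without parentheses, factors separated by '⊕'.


The first expression, normalized: b1 ⊕ b2 ⊕ b3
The second expression, normalized: b1 ⊕ b3 ⊕ b2
The forms do not match — not equal.

not equal; first: b1 ⊕ b2 ⊕ b3; second: b1 ⊕ b3 ⊕ b2


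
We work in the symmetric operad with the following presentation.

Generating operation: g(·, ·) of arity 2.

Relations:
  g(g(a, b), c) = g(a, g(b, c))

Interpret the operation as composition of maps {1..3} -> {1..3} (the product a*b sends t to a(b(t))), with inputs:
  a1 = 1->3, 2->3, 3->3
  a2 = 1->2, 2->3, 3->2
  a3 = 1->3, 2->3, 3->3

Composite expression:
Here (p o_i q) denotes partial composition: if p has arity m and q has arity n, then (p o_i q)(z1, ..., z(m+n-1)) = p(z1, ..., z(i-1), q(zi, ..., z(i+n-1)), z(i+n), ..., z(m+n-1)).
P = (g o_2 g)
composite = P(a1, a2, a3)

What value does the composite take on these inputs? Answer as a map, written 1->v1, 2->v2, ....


1->3, 2->3, 3->3

g(a2, a3) = 1->2, 2->2, 3->2
g(a1, g(a2, a3)) = 1->3, 2->3, 3->3


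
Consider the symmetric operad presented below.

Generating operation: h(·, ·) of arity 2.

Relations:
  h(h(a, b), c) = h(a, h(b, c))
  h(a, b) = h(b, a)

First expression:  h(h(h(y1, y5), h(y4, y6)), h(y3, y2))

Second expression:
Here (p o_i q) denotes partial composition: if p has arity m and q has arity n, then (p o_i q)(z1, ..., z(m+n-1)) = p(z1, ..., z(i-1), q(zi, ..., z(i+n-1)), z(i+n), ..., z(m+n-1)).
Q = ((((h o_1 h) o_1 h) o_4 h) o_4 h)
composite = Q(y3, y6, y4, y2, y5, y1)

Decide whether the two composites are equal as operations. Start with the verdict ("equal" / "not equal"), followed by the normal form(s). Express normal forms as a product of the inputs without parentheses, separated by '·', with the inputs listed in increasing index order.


equal; the common form is y1 · y2 · y3 · y4 · y5 · y6

In normal form, the first expression is y1 · y2 · y3 · y4 · y5 · y6
In normal form, the second expression is y1 · y2 · y3 · y4 · y5 · y6
The forms coincide; equal.


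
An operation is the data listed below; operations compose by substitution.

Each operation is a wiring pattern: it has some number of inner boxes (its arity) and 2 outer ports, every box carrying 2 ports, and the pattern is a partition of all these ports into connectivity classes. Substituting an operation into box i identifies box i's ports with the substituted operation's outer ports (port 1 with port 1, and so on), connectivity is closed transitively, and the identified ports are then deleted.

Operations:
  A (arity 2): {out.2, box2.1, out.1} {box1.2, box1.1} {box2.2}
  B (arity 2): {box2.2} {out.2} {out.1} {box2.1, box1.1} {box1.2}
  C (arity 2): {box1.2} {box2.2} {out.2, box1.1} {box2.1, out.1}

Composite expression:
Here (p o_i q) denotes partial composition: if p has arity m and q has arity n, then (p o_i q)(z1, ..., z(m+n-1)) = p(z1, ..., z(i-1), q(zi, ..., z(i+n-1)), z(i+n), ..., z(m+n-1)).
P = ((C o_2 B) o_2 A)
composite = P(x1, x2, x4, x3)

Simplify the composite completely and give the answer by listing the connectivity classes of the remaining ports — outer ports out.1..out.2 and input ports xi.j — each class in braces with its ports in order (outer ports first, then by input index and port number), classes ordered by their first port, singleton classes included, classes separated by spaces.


{out.1} {out.2, x1.1} {x1.2} {x2.1, x2.2} {x3.1, x4.1} {x3.2} {x4.2}

Two ports join when wires chain via C-identified ports.
A over (x2, x4) gives {out.1, out.2, x4.1} {x2.1, x2.2} {x4.2}, out.j being that stage's outer ports
B over (x2, x4, x3) gives {out.1} {out.2} {x2.1, x2.2} {x3.1, x4.1} {x3.2} {x4.2}, out.j being that stage's outer ports
C over (x1, x2, x4, x3) gives {out.1} {out.2, x1.1} {x1.2} {x2.1, x2.2} {x3.1, x4.1} {x3.2} {x4.2}, out.j being that stage's outer ports


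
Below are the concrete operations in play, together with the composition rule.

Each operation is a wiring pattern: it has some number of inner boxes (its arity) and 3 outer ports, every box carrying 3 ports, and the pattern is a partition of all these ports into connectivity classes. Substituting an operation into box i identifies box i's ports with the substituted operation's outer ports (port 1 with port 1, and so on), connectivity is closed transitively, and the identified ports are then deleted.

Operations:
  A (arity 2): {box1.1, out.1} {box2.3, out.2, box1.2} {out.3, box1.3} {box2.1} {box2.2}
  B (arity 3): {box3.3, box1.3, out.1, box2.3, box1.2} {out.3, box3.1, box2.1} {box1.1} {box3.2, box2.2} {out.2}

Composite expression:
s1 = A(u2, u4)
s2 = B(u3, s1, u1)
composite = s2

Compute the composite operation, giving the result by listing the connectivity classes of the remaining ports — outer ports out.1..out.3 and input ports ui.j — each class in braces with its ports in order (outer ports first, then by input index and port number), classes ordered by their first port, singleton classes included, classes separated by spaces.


{out.1, u1.3, u2.3, u3.2, u3.3} {out.2} {out.3, u1.1, u2.1} {u1.2, u2.2, u4.3} {u3.1} {u4.1} {u4.2}


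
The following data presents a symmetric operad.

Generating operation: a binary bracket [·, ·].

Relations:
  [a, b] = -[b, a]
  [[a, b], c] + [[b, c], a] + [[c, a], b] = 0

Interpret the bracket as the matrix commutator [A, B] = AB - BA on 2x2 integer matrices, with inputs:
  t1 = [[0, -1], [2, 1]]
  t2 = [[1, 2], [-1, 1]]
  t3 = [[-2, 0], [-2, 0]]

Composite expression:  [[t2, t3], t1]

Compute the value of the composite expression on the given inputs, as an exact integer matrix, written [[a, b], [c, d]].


[[10, 12], [14, -10]]

[t2, t3] = [[-4, 4], [2, 4]]
[[t2, t3], t1] = [[10, 12], [14, -10]]


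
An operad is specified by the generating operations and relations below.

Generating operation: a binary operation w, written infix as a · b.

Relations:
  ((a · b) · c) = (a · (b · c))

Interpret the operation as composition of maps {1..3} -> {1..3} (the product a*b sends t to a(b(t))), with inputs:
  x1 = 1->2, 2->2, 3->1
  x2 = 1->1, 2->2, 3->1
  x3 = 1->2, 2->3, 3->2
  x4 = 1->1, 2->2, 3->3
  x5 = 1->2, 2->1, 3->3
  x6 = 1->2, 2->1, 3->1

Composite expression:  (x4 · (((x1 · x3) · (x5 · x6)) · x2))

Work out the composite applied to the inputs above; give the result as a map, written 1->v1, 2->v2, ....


1->2, 2->1, 3->2

(x1 · x3) = 1->2, 2->1, 3->2
(x5 · x6) = 1->1, 2->2, 3->2
((x1 · x3) · (x5 · x6)) = 1->2, 2->1, 3->1
(((x1 · x3) · (x5 · x6)) · x2) = 1->2, 2->1, 3->2
(x4 · (((x1 · x3) · (x5 · x6)) · x2)) = 1->2, 2->1, 3->2


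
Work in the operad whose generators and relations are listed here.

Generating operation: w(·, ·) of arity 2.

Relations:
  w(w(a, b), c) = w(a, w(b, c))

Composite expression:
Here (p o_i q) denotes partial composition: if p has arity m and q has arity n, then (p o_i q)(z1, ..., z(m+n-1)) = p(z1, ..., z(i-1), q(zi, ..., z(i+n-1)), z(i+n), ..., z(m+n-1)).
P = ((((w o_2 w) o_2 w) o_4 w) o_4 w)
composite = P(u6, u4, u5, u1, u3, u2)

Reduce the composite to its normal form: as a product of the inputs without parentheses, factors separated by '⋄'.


u6 ⋄ u4 ⋄ u5 ⋄ u1 ⋄ u3 ⋄ u2

Every regrouping of w is equal, so read the u-inputs in written order.
w(u4, u5) unparenthesizes to u4 ⋄ u5
w(u1, u3) unparenthesizes to u1 ⋄ u3
w(w(u1, u3), u2) unparenthesizes to u1 ⋄ u3 ⋄ u2
w(w(u4, u5), w(w(u1, u3), u2)) unparenthesizes to u4 ⋄ u5 ⋄ u1 ⋄ u3 ⋄ u2
w(u6, w(w(u4, u5), w(w(u1, u3), u2))) unparenthesizes to u6 ⋄ u4 ⋄ u5 ⋄ u1 ⋄ u3 ⋄ u2


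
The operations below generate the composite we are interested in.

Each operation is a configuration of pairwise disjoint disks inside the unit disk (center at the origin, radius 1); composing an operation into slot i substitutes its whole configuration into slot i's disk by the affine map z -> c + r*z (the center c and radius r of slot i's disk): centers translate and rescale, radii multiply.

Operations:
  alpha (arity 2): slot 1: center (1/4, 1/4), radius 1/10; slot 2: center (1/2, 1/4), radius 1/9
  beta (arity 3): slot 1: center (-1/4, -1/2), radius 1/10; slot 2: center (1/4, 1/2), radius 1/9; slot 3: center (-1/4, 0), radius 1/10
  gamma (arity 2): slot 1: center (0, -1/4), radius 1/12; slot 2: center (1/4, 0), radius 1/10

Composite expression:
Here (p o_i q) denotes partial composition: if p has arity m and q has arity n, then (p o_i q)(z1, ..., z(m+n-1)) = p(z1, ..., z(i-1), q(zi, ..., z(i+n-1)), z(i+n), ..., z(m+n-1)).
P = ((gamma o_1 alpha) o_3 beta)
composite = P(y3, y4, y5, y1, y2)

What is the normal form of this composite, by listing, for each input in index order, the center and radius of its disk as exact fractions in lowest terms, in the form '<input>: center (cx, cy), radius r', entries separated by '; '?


y1: center (11/40, 1/20), radius 1/90; y2: center (9/40, 0), radius 1/100; y3: center (1/48, -11/48), radius 1/120; y4: center (1/24, -11/48), radius 1/108; y5: center (9/40, -1/20), radius 1/100


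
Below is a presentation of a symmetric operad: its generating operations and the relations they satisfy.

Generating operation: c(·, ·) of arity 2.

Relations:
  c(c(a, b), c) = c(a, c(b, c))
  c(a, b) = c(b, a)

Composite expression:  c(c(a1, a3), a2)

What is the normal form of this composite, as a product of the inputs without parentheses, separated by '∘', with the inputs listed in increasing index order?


With c associative and commutative, the a-input set is all that matters.
c(a1, a3) reduces to a1 ∘ a3
c(c(a1, a3), a2) reduces to a1 ∘ a3 ∘ a2
rearranged into index order: a1 ∘ a2 ∘ a3

a1 ∘ a2 ∘ a3


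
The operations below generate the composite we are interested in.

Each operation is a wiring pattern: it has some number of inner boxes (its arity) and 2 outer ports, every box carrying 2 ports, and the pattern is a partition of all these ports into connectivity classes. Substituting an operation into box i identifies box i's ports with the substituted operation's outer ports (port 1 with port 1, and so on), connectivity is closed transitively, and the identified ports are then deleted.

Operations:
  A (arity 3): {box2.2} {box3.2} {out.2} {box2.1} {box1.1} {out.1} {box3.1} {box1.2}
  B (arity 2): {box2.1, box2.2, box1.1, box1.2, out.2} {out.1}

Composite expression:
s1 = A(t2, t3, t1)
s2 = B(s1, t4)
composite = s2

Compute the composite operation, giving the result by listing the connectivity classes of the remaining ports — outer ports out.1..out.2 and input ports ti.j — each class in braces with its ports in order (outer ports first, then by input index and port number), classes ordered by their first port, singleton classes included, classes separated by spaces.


{out.1} {out.2, t4.1, t4.2} {t1.1} {t1.2} {t2.1} {t2.2} {t3.1} {t3.2}

Connectivity passes through glued B-boundaries; trace each wire chain.
A over (t2, t3, t1) gives {out.1} {out.2} {t1.1} {t1.2} {t2.1} {t2.2} {t3.1} {t3.2}, out.j being that stage's outer ports
B over (t2, t3, t1, t4) gives {out.1} {out.2, t4.1, t4.2} {t1.1} {t1.2} {t2.1} {t2.2} {t3.1} {t3.2}, out.j being that stage's outer ports


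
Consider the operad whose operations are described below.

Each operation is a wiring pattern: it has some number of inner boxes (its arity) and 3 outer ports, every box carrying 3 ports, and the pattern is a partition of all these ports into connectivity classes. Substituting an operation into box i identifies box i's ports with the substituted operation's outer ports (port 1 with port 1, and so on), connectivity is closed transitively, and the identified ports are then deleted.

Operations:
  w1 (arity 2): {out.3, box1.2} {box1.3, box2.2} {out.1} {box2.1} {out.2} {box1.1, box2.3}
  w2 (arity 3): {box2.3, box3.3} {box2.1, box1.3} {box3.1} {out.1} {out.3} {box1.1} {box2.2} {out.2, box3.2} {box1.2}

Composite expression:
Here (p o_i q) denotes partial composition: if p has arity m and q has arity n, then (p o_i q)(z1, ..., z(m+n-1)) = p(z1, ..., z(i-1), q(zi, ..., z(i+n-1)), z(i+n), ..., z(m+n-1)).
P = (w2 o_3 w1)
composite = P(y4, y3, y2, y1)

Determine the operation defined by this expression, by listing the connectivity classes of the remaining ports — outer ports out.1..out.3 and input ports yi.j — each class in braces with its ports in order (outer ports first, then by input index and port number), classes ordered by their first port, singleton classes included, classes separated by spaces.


Two ports join when wires chain via w2-identified ports.
through w1, on inputs (y2, y1): {out.1} {out.2} {out.3, y2.2} {y1.1} {y1.2, y2.3} {y1.3, y2.1} (out.j = stage outer ports)
through w2, on inputs (y4, y3, y2, y1): {out.1} {out.2} {out.3} {y1.1} {y1.2, y2.3} {y1.3, y2.1} {y2.2, y3.3} {y3.1, y4.3} {y3.2} {y4.1} {y4.2} (out.j = stage outer ports)

{out.1} {out.2} {out.3} {y1.1} {y1.2, y2.3} {y1.3, y2.1} {y2.2, y3.3} {y3.1, y4.3} {y3.2} {y4.1} {y4.2}


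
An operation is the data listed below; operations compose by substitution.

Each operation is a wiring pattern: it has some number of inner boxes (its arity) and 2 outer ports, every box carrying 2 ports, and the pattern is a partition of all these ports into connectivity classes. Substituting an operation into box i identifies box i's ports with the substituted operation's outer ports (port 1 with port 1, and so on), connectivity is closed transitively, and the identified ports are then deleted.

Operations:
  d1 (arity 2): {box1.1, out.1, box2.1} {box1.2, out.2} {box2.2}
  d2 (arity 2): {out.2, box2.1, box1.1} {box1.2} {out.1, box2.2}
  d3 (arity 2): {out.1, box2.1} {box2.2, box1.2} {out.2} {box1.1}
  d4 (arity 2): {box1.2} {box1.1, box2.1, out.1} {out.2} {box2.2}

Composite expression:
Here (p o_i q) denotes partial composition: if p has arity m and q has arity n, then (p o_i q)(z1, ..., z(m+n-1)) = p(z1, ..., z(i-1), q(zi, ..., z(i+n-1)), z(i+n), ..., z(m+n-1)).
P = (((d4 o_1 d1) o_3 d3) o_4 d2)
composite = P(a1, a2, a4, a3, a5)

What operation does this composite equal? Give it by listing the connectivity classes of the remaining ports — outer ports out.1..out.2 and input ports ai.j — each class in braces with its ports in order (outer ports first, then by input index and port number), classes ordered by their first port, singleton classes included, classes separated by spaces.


{out.1, a1.1, a2.1, a5.2} {out.2} {a1.2} {a2.2} {a3.1, a4.2, a5.1} {a3.2} {a4.1}


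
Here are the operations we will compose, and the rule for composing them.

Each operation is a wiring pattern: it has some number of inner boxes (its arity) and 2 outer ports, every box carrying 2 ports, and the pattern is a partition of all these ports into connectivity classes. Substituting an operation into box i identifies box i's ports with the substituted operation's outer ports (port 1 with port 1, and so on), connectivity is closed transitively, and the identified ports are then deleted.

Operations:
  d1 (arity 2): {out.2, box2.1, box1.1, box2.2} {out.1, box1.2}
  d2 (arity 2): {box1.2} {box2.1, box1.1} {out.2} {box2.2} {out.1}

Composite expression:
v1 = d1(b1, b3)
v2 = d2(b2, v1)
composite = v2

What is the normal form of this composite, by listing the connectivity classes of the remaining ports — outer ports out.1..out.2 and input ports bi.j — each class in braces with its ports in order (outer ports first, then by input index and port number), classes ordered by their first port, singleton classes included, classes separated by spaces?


{out.1} {out.2} {b1.1, b3.1, b3.2} {b1.2, b2.1} {b2.2}

Connectivity passes through glued d2-boundaries; trace each wire chain.
the subtree at d1 composes to {out.1, b1.2} {out.2, b1.1, b3.1, b3.2} on (b1, b3); out.j = own outer ports
the subtree at d2 composes to {out.1} {out.2} {b1.1, b3.1, b3.2} {b1.2, b2.1} {b2.2} on (b2, b1, b3); out.j = own outer ports
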